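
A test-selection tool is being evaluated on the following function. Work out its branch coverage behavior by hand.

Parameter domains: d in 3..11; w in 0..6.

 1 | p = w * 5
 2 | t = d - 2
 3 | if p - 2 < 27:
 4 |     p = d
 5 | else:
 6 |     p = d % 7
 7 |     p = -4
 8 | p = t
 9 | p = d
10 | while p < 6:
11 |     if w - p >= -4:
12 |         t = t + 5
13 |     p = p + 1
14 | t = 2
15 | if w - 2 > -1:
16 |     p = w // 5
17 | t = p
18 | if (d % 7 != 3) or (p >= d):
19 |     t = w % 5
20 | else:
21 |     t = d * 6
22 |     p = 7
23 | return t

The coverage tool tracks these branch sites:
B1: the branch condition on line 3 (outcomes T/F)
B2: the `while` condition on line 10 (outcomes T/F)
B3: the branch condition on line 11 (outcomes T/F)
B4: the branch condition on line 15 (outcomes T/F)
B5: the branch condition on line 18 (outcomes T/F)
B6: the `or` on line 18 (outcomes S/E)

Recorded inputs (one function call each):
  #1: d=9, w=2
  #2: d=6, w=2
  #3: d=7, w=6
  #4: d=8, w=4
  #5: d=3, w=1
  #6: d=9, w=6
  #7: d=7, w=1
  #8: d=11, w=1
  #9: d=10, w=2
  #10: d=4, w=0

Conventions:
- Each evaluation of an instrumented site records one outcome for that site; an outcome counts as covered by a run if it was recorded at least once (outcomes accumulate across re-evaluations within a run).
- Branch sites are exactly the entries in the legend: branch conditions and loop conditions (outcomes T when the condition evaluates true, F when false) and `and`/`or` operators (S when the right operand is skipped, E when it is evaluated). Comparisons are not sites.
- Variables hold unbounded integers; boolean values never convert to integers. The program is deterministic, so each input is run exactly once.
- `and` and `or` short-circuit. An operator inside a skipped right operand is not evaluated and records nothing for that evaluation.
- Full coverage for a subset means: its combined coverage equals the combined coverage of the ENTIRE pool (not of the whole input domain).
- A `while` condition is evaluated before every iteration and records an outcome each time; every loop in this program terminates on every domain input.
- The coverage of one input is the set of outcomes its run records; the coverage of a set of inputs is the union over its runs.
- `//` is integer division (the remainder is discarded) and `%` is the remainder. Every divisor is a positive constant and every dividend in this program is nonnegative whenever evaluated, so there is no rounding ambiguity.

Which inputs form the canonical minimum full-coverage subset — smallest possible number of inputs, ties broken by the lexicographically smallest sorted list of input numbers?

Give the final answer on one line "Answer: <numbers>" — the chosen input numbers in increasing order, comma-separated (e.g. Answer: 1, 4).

#1 (d=9, w=2) -> covered: B1=T, B2=F, B4=T, B5=T, B6=S
#2 (d=6, w=2) -> covered: B1=T, B2=F, B4=T, B5=T, B6=S
#3 (d=7, w=6) -> covered: B1=F, B2=F, B4=T, B5=T, B6=S
#4 (d=8, w=4) -> covered: B1=T, B2=F, B4=T, B5=T, B6=S
#5 (d=3, w=1) -> covered: B1=T, B2=T, B2=F, B3=T, B4=F, B5=T, B6=E
#6 (d=9, w=6) -> covered: B1=F, B2=F, B4=T, B5=T, B6=S
#7 (d=7, w=1) -> covered: B1=T, B2=F, B4=F, B5=T, B6=S
#8 (d=11, w=1) -> covered: B1=T, B2=F, B4=F, B5=T, B6=S
#9 (d=10, w=2) -> covered: B1=T, B2=F, B4=T, B5=F, B6=E
#10 (d=4, w=0) -> covered: B1=T, B2=T, B2=F, B3=T, B3=F, B4=F, B5=T, B6=S
union over all inputs: B1=T, B1=F, B2=T, B2=F, B3=T, B3=F, B4=T, B4=F, B5=T, B5=F, B6=S, B6=E (12 outcomes)
no size-1 subset reaches all 12 outcomes (best union: 8/12)
no size-2 subset reaches all 12 outcomes (best union: 11/12)
inputs {3, 9, 10} (size 3) cover everything; no size-3 subset with a lexicographically smaller index list covers all 12

Answer: 3, 9, 10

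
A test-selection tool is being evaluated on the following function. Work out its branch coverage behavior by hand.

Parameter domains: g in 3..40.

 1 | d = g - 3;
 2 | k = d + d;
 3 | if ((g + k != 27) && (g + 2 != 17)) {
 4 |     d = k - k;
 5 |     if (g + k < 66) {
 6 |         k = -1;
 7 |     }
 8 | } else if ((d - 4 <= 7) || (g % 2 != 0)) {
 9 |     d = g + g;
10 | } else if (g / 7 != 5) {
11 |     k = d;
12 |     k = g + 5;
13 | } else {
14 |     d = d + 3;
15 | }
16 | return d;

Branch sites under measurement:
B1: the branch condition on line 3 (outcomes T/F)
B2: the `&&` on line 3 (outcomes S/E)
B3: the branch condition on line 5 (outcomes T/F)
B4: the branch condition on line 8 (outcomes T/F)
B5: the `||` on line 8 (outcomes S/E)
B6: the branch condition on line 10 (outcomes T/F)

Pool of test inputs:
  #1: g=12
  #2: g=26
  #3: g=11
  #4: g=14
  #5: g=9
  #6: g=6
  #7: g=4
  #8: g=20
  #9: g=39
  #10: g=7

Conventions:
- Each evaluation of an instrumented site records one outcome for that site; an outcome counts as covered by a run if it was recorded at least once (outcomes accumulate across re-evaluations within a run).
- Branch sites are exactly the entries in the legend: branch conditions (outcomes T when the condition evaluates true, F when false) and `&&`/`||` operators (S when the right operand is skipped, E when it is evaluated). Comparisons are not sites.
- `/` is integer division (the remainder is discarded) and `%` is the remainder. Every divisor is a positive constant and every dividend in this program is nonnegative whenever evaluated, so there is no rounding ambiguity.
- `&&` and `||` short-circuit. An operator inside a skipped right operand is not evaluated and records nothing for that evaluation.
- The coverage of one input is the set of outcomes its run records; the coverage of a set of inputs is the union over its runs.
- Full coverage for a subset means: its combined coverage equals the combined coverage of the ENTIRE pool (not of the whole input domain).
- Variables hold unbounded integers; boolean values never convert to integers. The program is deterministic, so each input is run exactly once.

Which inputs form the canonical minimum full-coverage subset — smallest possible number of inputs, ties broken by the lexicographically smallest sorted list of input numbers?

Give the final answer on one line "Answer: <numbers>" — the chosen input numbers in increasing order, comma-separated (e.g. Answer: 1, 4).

test 1 (g=12) hits B1=T, B2=E, B3=T
test 2 (g=26) hits B1=T, B2=E, B3=F
test 3 (g=11) hits B1=F, B2=S, B4=T, B5=S
test 4 (g=14) hits B1=T, B2=E, B3=T
test 5 (g=9) hits B1=T, B2=E, B3=T
test 6 (g=6) hits B1=T, B2=E, B3=T
test 7 (g=4) hits B1=T, B2=E, B3=T
test 8 (g=20) hits B1=T, B2=E, B3=T
test 9 (g=39) hits B1=T, B2=E, B3=F
test 10 (g=7) hits B1=T, B2=E, B3=T
the full pool covers 8 outcomes: B1=T, B1=F, B2=S, B2=E, B3=T, B3=F, B4=T, B5=S
every size-1 subset falls short of the 8 outcomes (best: 4/8)
every size-2 subset falls short of the 8 outcomes (best: 7/8)
inputs {1, 2, 3} (size 3) cover everything; no size-3 subset with a lexicographically smaller index list covers all 8

Answer: 1, 2, 3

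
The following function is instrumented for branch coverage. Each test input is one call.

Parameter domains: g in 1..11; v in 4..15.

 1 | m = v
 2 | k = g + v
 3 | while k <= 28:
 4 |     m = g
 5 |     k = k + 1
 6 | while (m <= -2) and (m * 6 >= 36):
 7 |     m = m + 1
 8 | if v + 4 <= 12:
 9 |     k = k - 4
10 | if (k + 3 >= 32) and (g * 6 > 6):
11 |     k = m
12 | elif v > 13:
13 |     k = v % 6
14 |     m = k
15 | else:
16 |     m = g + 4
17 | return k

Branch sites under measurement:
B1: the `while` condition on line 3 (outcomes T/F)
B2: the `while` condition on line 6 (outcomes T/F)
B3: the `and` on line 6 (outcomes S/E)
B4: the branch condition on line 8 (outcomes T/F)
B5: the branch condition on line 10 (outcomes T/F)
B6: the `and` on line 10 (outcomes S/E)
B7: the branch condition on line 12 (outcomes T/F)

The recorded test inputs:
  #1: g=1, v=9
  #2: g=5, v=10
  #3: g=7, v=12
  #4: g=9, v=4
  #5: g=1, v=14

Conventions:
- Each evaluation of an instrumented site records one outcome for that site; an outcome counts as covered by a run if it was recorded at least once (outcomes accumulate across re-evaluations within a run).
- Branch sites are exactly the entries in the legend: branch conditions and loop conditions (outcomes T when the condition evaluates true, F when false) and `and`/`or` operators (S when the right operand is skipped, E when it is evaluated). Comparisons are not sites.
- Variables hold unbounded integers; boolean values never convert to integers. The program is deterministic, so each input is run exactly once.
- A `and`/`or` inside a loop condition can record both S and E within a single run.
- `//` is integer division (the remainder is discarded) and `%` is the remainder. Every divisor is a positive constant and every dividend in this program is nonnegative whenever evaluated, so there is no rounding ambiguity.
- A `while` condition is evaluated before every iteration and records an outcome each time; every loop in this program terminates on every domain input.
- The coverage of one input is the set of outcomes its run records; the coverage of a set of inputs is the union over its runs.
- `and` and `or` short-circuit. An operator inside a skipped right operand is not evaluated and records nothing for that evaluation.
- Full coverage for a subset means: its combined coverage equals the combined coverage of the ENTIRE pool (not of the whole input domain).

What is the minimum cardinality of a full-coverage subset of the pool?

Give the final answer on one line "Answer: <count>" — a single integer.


input #1 (g=1, v=9): events B1->T, B1->T, B1->T, B1->T, B1->T, B1->T, B1->T, B1->T, B1->T, B1->T, B1->T, B1->T, B1->T, B1->T, ...; covers B1=T, B1=F, B2=F, B3=S, B4=F, B5=F, B6=E, B7=F
input #2 (g=5, v=10): events B1->T, B1->T, B1->T, B1->T, B1->T, B1->T, B1->T, B1->T, B1->T, B1->T, B1->T, B1->T, B1->T, B1->T, ...; covers B1=T, B1=F, B2=F, B3=S, B4=F, B5=T, B6=E
input #3 (g=7, v=12): events B1->T, B1->T, B1->T, B1->T, B1->T, B1->T, B1->T, B1->T, B1->T, B1->T, B1->F, B3->S, B2->F, B4->F, ...; covers B1=T, B1=F, B2=F, B3=S, B4=F, B5=T, B6=E
input #4 (g=9, v=4): events B1->T, B1->T, B1->T, B1->T, B1->T, B1->T, B1->T, B1->T, B1->T, B1->T, B1->T, B1->T, B1->T, B1->T, ...; covers B1=T, B1=F, B2=F, B3=S, B4=T, B5=F, B6=S, B7=F
input #5 (g=1, v=14): events B1->T, B1->T, B1->T, B1->T, B1->T, B1->T, B1->T, B1->T, B1->T, B1->T, B1->T, B1->T, B1->T, B1->T, ...; covers B1=T, B1=F, B2=F, B3=S, B4=F, B5=F, B6=E, B7=T
union over all inputs: B1=T, B1=F, B2=F, B3=S, B4=T, B4=F, B5=T, B5=F, B6=S, B6=E, B7=T, B7=F (12 outcomes)
size 1 is not enough: best union over all size-1 subsets is 8/12
size 2 is not enough: best union over all size-2 subsets is 11/12
size 3: inputs {2, 4, 5} cover all 12 outcomes, and no lexicographically smaller subset of this size does
Answer: 3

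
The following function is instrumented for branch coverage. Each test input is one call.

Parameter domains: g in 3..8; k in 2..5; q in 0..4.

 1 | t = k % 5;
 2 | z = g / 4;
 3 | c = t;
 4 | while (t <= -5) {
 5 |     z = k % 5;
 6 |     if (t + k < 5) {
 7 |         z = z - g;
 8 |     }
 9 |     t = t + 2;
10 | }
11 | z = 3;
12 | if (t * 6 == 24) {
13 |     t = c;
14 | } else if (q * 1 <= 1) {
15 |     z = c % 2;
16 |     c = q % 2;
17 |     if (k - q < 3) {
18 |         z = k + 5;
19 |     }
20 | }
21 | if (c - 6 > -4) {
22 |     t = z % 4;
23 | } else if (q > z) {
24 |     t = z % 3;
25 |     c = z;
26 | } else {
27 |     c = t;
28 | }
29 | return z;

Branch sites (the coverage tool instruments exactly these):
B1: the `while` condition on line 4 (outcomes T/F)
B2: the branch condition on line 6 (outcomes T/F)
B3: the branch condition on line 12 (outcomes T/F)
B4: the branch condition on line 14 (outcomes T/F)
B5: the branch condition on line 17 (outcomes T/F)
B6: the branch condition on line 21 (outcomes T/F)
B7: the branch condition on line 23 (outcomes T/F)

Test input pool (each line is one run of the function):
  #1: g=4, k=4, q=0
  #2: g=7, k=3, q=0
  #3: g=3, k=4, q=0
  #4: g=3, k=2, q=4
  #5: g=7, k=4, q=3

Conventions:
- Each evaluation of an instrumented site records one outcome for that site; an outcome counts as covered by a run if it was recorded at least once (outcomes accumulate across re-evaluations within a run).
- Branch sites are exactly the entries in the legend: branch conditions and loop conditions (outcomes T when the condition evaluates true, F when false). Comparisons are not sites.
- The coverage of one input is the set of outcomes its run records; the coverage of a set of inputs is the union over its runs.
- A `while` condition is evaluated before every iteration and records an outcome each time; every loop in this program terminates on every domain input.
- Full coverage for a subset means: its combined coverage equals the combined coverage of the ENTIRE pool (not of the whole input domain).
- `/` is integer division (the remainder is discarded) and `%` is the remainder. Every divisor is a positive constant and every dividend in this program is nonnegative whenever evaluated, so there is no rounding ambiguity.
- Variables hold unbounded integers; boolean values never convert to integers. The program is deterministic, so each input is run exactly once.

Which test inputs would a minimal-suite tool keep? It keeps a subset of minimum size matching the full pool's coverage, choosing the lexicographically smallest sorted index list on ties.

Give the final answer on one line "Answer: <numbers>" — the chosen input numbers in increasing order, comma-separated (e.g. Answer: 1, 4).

run #1 (g=4, k=4, q=0) runs B1->F, B3->T, B6->T; records B1=F, B3=T, B6=T
run #2 (g=7, k=3, q=0) runs B1->F, B3->F, B4->T, B5->F, B6->F, B7->F; records B1=F, B3=F, B4=T, B5=F, B6=F, B7=F
run #3 (g=3, k=4, q=0) runs B1->F, B3->T, B6->T; records B1=F, B3=T, B6=T
run #4 (g=3, k=2, q=4) runs B1->F, B3->F, B4->F, B6->F, B7->T; records B1=F, B3=F, B4=F, B6=F, B7=T
run #5 (g=7, k=4, q=3) runs B1->F, B3->T, B6->T; records B1=F, B3=T, B6=T
union over all inputs: B1=F, B3=T, B3=F, B4=T, B4=F, B5=F, B6=T, B6=F, B7=T, B7=F (10 outcomes)
every size-1 subset falls short of the 10 outcomes (best: 6/10)
every size-2 subset falls short of the 10 outcomes (best: 8/10)
size 3: inputs {1, 2, 4} cover all 10 outcomes, and no lexicographically smaller subset of this size does

Answer: 1, 2, 4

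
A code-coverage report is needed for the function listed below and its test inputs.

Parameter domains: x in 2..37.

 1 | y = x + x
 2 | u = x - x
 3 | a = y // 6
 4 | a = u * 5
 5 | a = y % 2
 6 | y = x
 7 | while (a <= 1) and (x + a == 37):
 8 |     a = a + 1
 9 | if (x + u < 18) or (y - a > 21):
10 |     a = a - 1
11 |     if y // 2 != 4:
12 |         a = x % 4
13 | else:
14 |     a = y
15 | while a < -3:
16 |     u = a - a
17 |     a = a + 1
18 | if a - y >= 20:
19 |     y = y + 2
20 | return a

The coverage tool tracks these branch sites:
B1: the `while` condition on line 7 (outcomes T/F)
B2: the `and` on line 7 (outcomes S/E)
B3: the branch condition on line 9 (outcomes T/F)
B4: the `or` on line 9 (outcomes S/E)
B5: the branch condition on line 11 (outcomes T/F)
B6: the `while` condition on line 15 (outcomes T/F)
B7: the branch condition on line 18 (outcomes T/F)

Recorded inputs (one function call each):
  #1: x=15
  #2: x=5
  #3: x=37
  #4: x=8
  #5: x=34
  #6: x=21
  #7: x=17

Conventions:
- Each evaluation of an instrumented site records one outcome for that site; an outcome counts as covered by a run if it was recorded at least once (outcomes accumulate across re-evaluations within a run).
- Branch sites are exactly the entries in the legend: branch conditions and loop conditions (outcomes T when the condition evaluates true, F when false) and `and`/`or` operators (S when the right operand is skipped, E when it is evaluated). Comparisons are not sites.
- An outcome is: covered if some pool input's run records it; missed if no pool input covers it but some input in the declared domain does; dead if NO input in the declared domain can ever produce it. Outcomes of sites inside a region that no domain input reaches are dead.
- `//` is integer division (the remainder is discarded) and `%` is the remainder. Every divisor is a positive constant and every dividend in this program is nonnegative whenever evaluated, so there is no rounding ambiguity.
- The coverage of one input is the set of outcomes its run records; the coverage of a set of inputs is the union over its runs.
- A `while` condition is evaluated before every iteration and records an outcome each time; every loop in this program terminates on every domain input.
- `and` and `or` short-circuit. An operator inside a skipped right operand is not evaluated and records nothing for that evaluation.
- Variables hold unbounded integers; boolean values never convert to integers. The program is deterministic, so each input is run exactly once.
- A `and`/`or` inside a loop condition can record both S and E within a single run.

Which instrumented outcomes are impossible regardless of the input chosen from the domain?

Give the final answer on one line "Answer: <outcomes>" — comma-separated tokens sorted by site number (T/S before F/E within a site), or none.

exhaustive pass over the 36-input domain:
  B2=S: no domain input ever produces it -> dead
  B6=T: no domain input ever produces it -> dead
  B7=T: no domain input ever produces it -> dead
  reachable outcomes have witnesses, e.g. B1=T (e.g. x=37), B1=F (e.g. x=2), B2=E (e.g. x=2), B3=T (e.g. x=2)

Answer: B2=S, B6=T, B7=T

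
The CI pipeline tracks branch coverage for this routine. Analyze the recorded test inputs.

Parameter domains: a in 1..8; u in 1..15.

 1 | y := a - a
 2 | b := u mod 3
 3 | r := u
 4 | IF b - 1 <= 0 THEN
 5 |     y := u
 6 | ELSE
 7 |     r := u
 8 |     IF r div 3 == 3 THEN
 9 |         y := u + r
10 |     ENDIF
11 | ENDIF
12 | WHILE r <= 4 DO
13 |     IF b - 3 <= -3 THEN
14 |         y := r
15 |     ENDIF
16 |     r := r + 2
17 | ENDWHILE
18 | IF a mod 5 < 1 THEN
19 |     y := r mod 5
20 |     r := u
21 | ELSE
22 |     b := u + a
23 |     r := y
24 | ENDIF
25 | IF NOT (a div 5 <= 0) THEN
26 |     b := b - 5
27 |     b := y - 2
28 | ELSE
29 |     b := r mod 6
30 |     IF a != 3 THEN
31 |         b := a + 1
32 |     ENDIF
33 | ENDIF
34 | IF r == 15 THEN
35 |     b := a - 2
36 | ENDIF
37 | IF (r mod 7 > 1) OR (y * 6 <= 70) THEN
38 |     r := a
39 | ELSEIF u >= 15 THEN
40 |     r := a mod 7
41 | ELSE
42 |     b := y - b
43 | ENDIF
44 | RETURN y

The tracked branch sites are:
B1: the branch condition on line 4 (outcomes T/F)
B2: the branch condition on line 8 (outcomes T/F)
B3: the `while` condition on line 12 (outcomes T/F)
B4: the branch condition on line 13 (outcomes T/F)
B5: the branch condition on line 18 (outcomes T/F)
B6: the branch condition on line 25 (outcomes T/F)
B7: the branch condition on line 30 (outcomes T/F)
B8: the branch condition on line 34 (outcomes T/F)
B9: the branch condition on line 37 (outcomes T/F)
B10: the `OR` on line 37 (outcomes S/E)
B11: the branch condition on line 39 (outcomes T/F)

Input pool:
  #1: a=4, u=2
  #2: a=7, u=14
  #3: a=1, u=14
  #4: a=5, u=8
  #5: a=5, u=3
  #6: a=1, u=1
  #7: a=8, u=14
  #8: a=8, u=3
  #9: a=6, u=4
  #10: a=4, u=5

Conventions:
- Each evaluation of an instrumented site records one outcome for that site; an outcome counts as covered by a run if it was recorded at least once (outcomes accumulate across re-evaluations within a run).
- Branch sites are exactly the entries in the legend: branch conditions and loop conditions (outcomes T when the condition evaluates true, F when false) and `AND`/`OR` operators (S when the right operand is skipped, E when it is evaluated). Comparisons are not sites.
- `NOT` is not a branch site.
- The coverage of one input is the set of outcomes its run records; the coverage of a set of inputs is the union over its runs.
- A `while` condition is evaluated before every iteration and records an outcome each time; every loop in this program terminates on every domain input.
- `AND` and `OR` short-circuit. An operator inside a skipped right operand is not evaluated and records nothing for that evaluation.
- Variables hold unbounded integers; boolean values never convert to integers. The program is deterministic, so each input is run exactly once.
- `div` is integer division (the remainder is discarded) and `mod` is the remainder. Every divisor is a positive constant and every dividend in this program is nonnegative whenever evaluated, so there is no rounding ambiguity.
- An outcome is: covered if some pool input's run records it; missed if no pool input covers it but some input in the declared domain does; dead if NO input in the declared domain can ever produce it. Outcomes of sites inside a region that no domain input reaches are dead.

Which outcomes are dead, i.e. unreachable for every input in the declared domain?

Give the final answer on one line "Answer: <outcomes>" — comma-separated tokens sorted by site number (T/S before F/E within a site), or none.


sweeping the full domain (120 inputs) for each outcome:
  reachable outcomes have witnesses, e.g. B1=T (e.g. a=1, u=1), B1=F (e.g. a=1, u=2), B2=T (e.g. a=1, u=11), B2=F (e.g. a=1, u=2)
Answer: none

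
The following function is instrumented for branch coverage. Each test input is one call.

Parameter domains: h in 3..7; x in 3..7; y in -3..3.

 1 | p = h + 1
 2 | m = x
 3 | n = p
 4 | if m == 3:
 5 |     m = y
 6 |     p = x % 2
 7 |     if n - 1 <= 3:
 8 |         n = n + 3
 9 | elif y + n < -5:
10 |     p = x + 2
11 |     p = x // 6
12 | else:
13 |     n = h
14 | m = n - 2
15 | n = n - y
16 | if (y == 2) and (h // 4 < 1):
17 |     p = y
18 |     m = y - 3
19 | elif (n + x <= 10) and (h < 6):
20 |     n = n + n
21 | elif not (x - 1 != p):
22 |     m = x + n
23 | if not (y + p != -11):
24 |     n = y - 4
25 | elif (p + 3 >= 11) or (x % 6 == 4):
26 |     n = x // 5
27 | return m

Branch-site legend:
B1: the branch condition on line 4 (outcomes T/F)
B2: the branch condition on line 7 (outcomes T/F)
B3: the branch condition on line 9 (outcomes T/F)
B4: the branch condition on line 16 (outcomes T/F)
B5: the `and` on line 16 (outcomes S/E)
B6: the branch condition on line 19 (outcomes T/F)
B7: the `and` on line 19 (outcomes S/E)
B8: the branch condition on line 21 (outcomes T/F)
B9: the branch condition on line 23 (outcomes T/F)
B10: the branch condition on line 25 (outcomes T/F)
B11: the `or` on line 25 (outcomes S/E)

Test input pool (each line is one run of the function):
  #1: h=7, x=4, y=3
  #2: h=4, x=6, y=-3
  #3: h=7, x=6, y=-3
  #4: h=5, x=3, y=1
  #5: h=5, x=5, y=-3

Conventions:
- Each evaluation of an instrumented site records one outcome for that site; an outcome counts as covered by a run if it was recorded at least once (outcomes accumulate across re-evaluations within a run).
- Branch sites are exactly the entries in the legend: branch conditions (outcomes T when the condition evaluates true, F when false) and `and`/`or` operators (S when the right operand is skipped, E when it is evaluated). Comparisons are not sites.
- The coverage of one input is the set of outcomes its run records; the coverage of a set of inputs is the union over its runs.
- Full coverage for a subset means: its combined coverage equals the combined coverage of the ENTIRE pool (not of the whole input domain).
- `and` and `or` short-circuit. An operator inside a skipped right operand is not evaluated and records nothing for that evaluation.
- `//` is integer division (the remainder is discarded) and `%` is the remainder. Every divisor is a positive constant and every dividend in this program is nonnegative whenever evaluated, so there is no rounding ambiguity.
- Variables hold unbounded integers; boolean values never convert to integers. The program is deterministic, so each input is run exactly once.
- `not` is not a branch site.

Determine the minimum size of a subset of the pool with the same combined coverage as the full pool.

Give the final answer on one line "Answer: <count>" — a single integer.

input #1 (h=7, x=4, y=3): events B1->F, B3->F, B5->S, B4->F, B7->E, B6->F, B8->F, B9->F, B11->S, B10->T; covers B1=F, B3=F, B4=F, B5=S, B6=F, B7=E, B8=F, B9=F, B10=T, B11=S
input #2 (h=4, x=6, y=-3): events B1->F, B3->F, B5->S, B4->F, B7->S, B6->F, B8->T, B9->F, B11->E, B10->F; covers B1=F, B3=F, B4=F, B5=S, B6=F, B7=S, B8=T, B9=F, B10=F, B11=E
input #3 (h=7, x=6, y=-3): events B1->F, B3->F, B5->S, B4->F, B7->S, B6->F, B8->F, B9->F, B11->S, B10->T; covers B1=F, B3=F, B4=F, B5=S, B6=F, B7=S, B8=F, B9=F, B10=T, B11=S
input #4 (h=5, x=3, y=1): events B1->T, B2->F, B5->S, B4->F, B7->E, B6->T, B9->F, B11->E, B10->F; covers B1=T, B2=F, B4=F, B5=S, B6=T, B7=E, B9=F, B10=F, B11=E
input #5 (h=5, x=5, y=-3): events B1->F, B3->F, B5->S, B4->F, B7->S, B6->F, B8->F, B9->F, B11->E, B10->F; covers B1=F, B3=F, B4=F, B5=S, B6=F, B7=S, B8=F, B9=F, B10=F, B11=E
pool-wide coverage (17 outcomes): B1=T, B1=F, B2=F, B3=F, B4=F, B5=S, B6=T, B6=F, B7=S, B7=E, B8=T, B8=F, B9=F, B10=T, B10=F, B11=S, B11=E
checked all size-1 subsets: none covers 17 outcomes (max 10/17)
checked all size-2 subsets: none covers 17 outcomes (max 16/17)
inputs {1, 2, 4} (size 3) cover everything; no size-3 subset with a lexicographically smaller index list covers all 17

Answer: 3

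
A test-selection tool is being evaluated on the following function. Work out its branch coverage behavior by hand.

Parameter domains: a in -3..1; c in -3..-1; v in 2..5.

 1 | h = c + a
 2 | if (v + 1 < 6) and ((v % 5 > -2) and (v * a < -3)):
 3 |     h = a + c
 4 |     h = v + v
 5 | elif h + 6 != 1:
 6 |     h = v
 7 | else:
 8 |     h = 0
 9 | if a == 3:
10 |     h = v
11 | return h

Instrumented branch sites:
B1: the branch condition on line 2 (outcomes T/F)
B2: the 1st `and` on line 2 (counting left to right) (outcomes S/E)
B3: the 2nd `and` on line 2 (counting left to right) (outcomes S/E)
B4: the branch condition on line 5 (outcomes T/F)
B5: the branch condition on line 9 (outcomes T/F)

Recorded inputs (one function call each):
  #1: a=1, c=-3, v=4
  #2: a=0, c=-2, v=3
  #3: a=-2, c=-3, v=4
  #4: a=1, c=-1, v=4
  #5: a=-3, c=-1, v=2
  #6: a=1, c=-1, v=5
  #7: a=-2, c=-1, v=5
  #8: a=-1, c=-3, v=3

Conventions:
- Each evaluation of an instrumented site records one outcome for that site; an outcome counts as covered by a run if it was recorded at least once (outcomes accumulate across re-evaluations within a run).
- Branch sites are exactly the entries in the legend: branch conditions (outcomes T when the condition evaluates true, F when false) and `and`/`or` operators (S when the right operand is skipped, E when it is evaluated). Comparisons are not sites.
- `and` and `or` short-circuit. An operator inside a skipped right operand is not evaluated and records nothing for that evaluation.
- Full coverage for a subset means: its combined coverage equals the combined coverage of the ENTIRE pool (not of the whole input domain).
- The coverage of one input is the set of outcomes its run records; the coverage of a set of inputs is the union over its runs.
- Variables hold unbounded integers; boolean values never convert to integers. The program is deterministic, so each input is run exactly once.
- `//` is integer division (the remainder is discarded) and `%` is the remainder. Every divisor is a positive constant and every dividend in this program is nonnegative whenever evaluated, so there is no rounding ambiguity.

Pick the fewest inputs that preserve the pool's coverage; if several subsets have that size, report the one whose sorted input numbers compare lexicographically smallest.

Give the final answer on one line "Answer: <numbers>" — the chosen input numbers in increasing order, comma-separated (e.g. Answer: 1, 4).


run #1 (a=1, c=-3, v=4) records B1=F, B2=E, B3=E, B4=T, B5=F
run #2 (a=0, c=-2, v=3) records B1=F, B2=E, B3=E, B4=T, B5=F
run #3 (a=-2, c=-3, v=4) records B1=T, B2=E, B3=E, B5=F
run #4 (a=1, c=-1, v=4) records B1=F, B2=E, B3=E, B4=T, B5=F
run #5 (a=-3, c=-1, v=2) records B1=T, B2=E, B3=E, B5=F
run #6 (a=1, c=-1, v=5) records B1=F, B2=S, B4=T, B5=F
run #7 (a=-2, c=-1, v=5) records B1=F, B2=S, B4=T, B5=F
run #8 (a=-1, c=-3, v=3) records B1=F, B2=E, B3=E, B4=T, B5=F
together the pool reaches 7 outcomes: B1=T, B1=F, B2=S, B2=E, B3=E, B4=T, B5=F
every size-1 subset falls short of the 7 outcomes (best: 5/7)
size 2: inputs {3, 6} cover all 7 outcomes, and no lexicographically smaller subset of this size does
Answer: 3, 6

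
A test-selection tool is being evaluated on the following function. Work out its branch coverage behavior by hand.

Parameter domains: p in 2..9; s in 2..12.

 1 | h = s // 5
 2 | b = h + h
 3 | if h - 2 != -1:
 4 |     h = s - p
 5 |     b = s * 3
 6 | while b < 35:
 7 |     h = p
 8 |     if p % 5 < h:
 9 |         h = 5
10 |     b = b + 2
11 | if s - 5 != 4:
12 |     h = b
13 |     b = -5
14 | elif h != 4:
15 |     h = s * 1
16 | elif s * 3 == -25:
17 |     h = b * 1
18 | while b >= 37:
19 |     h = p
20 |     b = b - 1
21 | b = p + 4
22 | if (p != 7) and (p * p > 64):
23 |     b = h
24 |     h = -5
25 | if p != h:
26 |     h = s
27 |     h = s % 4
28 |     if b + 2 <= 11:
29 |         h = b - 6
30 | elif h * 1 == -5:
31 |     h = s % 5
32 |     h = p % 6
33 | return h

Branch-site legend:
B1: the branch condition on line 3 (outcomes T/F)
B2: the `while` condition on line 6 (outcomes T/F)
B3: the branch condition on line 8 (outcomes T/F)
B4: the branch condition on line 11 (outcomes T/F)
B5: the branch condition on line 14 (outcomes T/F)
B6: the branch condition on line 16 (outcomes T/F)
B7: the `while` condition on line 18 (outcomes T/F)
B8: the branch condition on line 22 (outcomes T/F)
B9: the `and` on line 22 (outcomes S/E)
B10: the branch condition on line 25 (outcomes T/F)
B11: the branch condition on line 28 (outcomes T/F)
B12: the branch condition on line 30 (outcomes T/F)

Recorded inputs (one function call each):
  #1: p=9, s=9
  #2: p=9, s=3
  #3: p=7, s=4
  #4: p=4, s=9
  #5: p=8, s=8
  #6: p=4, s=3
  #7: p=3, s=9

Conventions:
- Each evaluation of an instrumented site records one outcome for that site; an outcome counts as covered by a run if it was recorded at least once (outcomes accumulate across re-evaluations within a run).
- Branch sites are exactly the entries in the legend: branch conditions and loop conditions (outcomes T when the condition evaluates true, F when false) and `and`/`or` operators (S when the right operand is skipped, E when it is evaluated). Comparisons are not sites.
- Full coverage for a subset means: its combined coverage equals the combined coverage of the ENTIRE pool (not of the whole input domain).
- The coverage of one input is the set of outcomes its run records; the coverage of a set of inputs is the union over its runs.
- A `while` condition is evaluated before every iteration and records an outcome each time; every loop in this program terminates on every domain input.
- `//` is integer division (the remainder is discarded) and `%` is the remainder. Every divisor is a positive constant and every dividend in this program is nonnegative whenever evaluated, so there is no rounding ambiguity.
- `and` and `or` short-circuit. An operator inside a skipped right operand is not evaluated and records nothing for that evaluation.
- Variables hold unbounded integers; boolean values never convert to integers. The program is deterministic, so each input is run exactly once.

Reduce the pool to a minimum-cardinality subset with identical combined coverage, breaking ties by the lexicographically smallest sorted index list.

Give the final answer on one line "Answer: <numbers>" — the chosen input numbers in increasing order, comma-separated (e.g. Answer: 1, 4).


#1 (p=9, s=9) -> B1->F, B2->T, B3->T, B2->T, B3->T, B2->T, B3->T, B2->T, B3->T, B2->T, B3->T, B2->T, B3->T, B2->T, ...; covered: B1=F, B2=T, B2=F, B3=T, B4=F, B5=T, B7=F, B8=T, B9=E, B10=T, B11=T
#2 (p=9, s=3) -> B1->T, B2->T, B3->T, B2->T, B3->T, B2->T, B3->T, B2->T, B3->T, B2->T, B3->T, B2->T, B3->T, B2->T, ...; covered: B1=T, B2=T, B2=F, B3=T, B4=T, B7=F, B8=T, B9=E, B10=T, B11=F
#3 (p=7, s=4) -> B1->T, B2->T, B3->T, B2->T, B3->T, B2->T, B3->T, B2->T, B3->T, B2->T, B3->T, B2->T, B3->T, B2->T, ...; covered: B1=T, B2=T, B2=F, B3=T, B4=T, B7=F, B8=F, B9=S, B10=T, B11=F
#4 (p=4, s=9) -> B1->F, B2->T, B3->F, B2->T, B3->F, B2->T, B3->F, B2->T, B3->F, B2->T, B3->F, B2->T, B3->F, B2->T, ...; covered: B1=F, B2=T, B2=F, B3=F, B4=F, B5=F, B6=F, B7=F, B8=F, B9=E, B10=F, B12=F
#5 (p=8, s=8) -> B1->F, B2->T, B3->T, B2->T, B3->T, B2->T, B3->T, B2->T, B3->T, B2->T, B3->T, B2->T, B3->T, B2->T, ...; covered: B1=F, B2=T, B2=F, B3=T, B4=T, B7=F, B8=F, B9=E, B10=T, B11=F
#6 (p=4, s=3) -> B1->T, B2->T, B3->F, B2->T, B3->F, B2->T, B3->F, B2->T, B3->F, B2->T, B3->F, B2->T, B3->F, B2->T, ...; covered: B1=T, B2=T, B2=F, B3=F, B4=T, B7=F, B8=F, B9=E, B10=T, B11=T
#7 (p=3, s=9) -> B1->F, B2->T, B3->F, B2->T, B3->F, B2->T, B3->F, B2->T, B3->F, B2->T, B3->F, B2->T, B3->F, B2->T, ...; covered: B1=F, B2=T, B2=F, B3=F, B4=F, B5=T, B7=F, B8=F, B9=E, B10=T, B11=T
together the pool reaches 21 outcomes: B1=T, B1=F, B2=T, B2=F, B3=T, B3=F, B4=T, B4=F, B5=T, B5=F, B6=F, B7=F, B8=T, B8=F, B9=S, B9=E, B10=T, B10=F, B11=T, B11=F, B12=F
checked all size-1 subsets: none covers 21 outcomes (max 12/21)
checked all size-2 subsets: none covers 21 outcomes (max 18/21)
size 3: inputs {1, 3, 4} cover all 21 outcomes, and no lexicographically smaller subset of this size does
Answer: 1, 3, 4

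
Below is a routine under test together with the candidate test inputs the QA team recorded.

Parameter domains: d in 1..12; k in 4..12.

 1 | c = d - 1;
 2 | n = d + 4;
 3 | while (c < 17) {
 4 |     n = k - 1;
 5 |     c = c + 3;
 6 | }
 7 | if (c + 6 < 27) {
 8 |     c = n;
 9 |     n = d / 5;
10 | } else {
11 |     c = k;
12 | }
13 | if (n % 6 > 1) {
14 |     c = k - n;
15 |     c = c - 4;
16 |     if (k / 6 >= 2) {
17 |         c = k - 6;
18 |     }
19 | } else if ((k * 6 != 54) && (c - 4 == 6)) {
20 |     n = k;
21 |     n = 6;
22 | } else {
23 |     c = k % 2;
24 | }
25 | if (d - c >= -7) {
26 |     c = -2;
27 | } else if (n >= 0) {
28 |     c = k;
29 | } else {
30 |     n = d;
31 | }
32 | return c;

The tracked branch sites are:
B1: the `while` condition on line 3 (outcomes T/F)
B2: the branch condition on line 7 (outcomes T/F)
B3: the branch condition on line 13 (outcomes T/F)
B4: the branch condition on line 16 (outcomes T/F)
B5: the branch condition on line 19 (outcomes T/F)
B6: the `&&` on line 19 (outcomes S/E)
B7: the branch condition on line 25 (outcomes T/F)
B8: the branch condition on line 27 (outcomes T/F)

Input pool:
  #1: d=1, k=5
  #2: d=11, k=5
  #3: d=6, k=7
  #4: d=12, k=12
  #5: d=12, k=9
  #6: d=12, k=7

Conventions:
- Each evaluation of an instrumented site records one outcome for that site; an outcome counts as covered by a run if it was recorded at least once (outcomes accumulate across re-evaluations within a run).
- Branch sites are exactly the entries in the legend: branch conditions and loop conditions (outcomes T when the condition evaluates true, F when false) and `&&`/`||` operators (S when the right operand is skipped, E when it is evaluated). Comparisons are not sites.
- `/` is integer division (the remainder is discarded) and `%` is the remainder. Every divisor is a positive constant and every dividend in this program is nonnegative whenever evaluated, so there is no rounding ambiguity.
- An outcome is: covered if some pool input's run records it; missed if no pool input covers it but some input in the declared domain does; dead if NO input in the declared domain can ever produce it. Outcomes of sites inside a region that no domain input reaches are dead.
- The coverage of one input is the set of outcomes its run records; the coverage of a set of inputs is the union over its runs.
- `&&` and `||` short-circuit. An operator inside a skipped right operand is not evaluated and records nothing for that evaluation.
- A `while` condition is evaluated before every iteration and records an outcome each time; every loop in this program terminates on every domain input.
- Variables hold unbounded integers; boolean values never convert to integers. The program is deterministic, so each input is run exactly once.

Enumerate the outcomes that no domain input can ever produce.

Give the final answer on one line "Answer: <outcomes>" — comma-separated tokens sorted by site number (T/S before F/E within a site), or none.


checking every outcome against all 108 domain inputs:
  B2=F: unreachable across the whole domain -> dead
  B8=F: unreachable across the whole domain -> dead
  reachable outcomes have witnesses, e.g. B1=T (e.g. d=1, k=4), B1=F (e.g. d=1, k=4), B2=T (e.g. d=1, k=4), B3=T (e.g. d=10, k=4)
Answer: B2=F, B8=F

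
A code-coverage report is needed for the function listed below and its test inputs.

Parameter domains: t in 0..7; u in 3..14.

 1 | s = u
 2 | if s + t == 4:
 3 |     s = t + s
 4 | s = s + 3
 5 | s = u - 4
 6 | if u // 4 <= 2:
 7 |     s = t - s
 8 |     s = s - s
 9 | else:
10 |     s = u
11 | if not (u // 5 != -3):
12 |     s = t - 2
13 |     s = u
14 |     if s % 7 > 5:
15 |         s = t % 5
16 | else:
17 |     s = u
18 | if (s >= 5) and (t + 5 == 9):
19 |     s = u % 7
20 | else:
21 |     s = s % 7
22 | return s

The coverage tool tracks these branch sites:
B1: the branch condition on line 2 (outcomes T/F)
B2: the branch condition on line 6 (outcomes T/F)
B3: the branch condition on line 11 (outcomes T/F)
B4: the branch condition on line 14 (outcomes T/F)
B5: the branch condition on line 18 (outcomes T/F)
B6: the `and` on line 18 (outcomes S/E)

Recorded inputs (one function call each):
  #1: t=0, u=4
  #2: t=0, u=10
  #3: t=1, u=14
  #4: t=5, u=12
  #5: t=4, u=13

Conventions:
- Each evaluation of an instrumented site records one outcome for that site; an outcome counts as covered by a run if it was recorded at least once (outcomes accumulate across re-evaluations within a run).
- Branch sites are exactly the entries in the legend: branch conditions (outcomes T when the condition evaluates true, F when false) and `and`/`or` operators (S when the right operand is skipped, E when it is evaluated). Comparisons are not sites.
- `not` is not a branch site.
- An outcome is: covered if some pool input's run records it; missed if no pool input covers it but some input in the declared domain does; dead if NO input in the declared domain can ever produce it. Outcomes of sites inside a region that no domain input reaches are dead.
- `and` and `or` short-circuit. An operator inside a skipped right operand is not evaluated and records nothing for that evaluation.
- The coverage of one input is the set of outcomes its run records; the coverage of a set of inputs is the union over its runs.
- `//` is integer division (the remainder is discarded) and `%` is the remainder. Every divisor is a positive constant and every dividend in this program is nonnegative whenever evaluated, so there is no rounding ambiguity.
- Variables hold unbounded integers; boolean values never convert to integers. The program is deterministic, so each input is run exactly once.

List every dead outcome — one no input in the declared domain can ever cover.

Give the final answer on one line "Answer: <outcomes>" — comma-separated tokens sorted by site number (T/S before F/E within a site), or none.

running all 96 domain inputs and tallying outcomes:
  B3=T: never recorded by any domain input -> dead
  B4=T: never recorded by any domain input -> dead
  B4=F: never recorded by any domain input -> dead
  reachable outcomes have witnesses, e.g. B1=T (e.g. t=0, u=4), B1=F (e.g. t=0, u=3), B2=T (e.g. t=0, u=3), B2=F (e.g. t=0, u=12)

Answer: B3=T, B4=T, B4=F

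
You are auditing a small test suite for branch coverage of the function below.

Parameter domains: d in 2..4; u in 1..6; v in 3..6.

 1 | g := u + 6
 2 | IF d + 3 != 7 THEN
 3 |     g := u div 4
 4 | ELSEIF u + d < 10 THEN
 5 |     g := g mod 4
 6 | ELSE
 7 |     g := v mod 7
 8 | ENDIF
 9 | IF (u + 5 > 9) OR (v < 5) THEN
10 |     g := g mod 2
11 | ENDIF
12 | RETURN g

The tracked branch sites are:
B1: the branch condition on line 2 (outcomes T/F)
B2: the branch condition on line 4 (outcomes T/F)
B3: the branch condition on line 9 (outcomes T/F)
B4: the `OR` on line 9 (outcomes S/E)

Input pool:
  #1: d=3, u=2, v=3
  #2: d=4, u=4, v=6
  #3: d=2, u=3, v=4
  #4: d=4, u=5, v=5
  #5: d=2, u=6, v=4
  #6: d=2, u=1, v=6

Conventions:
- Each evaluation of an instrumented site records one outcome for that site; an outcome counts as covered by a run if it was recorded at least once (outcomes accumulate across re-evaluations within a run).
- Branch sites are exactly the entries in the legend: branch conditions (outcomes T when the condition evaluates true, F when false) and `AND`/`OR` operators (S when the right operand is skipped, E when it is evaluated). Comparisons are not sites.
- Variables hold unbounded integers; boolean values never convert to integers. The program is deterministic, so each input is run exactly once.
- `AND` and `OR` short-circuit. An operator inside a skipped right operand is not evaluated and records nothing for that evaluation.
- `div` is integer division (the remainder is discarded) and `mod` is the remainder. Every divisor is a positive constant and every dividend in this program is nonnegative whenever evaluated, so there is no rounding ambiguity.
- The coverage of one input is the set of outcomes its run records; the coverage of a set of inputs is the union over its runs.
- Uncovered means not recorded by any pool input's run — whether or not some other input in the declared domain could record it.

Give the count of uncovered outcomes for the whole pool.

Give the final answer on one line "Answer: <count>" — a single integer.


run #1 (d=3, u=2, v=3) records B1=T, B3=T, B4=E
run #2 (d=4, u=4, v=6) records B1=F, B2=T, B3=F, B4=E
run #3 (d=2, u=3, v=4) records B1=T, B3=T, B4=E
run #4 (d=4, u=5, v=5) records B1=F, B2=T, B3=T, B4=S
run #5 (d=2, u=6, v=4) records B1=T, B3=T, B4=S
run #6 (d=2, u=1, v=6) records B1=T, B3=F, B4=E
union over the pool: B1=T, B1=F, B2=T, B3=T, B3=F, B4=S, B4=E
uncovered (1 of 8): B2=F
Answer: 1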